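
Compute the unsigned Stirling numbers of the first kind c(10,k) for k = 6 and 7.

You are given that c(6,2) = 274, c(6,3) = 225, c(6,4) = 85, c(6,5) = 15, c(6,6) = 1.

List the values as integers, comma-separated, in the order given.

63273, 9450

@7  (7,3):225·6+274→1624, (7,4):85·6+225→735, (7,5):15·6+85→175, (7,6):1·6+15→21, (7,7):0·6+1→1
@8  (8,4):735·7+1624→6769, (8,5):175·7+735→1960, (8,6):21·7+175→322, (8,7):1·7+21→28
@9  (9,5):1960·8+6769→22449, (9,6):322·8+1960→4536, (9,7):28·8+322→546
@10  (10,6):4536·9+22449→63273, (10,7):546·9+4536→9450
Read c(10,6) = 63273, c(10,7) = 9450.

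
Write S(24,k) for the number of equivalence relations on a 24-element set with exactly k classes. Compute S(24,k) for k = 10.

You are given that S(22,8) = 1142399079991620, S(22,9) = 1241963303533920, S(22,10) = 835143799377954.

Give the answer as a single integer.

108254081784931500

r23: T_23,9=9×1241963303533920+1142399079991620=12320068811796900; T_23,10=10×835143799377954+1241963303533920=9593401297313460
r24: T_24,10=10×9593401297313460+12320068811796900=108254081784931500
Read S(24,10) = 108254081784931500.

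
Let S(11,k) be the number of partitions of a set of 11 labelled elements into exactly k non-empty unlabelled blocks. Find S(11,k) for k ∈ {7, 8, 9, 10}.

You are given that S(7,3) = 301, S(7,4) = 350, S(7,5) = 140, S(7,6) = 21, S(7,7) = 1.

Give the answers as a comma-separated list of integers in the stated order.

i=8: T(8,4)=301+4·350=1701 | T(8,5)=350+5·140=1050 | T(8,6)=140+6·21=266 | T(8,7)=21+7·1=28 | T(8,8)=1+8·0=1
i=9: T(9,5)=1701+5·1050=6951 | T(9,6)=1050+6·266=2646 | T(9,7)=266+7·28=462 | T(9,8)=28+8·1=36 | T(9,9)=1+9·0=1
i=10: T(10,6)=6951+6·2646=22827 | T(10,7)=2646+7·462=5880 | T(10,8)=462+8·36=750 | T(10,9)=36+9·1=45 | T(10,10)=1+10·0=1
i=11: T(11,7)=22827+7·5880=63987 | T(11,8)=5880+8·750=11880 | T(11,9)=750+9·45=1155 | T(11,10)=45+10·1=55
Read S(11,7) = 63987, S(11,8) = 11880, S(11,9) = 1155, S(11,10) = 55.

63987, 11880, 1155, 55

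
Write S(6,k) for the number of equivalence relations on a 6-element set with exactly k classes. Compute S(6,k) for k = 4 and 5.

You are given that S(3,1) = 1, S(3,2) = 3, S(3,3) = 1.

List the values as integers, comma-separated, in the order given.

@4  (4,2):3·2+1→7, (4,3):1·3+3→6, (4,4):0·4+1→1
@5  (5,3):6·3+7→25, (5,4):1·4+6→10, (5,5):0·5+1→1
@6  (6,4):10·4+25→65, (6,5):1·5+10→15
Read S(6,4) = 65, S(6,5) = 15.

65, 15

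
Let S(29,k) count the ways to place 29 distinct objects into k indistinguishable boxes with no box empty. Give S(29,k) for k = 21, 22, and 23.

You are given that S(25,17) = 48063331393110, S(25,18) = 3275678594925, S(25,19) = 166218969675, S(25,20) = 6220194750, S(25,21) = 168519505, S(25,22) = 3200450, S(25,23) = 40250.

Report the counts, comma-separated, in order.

[26] T[26,18]:18*3275678594925+48063331393110=107025546101760 · T[26,19]:19*166218969675+3275678594925=6433839018750 · T[26,20]:20*6220194750+166218969675=290622864675 · T[26,21]:21*168519505+6220194750=9759104355 · T[26,22]:22*3200450+168519505=238929405 · T[26,23]:23*40250+3200450=4126200
[27] T[27,19]:19*6433839018750+107025546101760=229268487458010 · T[27,20]:20*290622864675+6433839018750=12246296312250 · T[27,21]:21*9759104355+290622864675=495564056130 · T[27,22]:22*238929405+9759104355=15015551265 · T[27,23]:23*4126200+238929405=333832005
[28] T[28,20]:20*12246296312250+229268487458010=474194413703010 · T[28,21]:21*495564056130+12246296312250=22653141490980 · T[28,22]:22*15015551265+495564056130=825906183960 · T[28,23]:23*333832005+15015551265=22693687380
[29] T[29,21]:21*22653141490980+474194413703010=949910385013590 · T[29,22]:22*825906183960+22653141490980=40823077538100 · T[29,23]:23*22693687380+825906183960=1347860993700
Read S(29,21) = 949910385013590, S(29,22) = 40823077538100, S(29,23) = 1347860993700.

949910385013590, 40823077538100, 1347860993700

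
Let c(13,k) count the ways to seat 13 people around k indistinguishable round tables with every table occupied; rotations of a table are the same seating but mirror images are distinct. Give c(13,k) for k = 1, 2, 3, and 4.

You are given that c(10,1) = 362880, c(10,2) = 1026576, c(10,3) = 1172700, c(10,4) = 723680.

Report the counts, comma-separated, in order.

479001600, 1486442880, 1931559552, 1414014888

i=11: T(11,1)=0+10·362880=3628800 | T(11,2)=362880+10·1026576=10628640 | T(11,3)=1026576+10·1172700=12753576 | T(11,4)=1172700+10·723680=8409500
i=12: T(12,1)=0+11·3628800=39916800 | T(12,2)=3628800+11·10628640=120543840 | T(12,3)=10628640+11·12753576=150917976 | T(12,4)=12753576+11·8409500=105258076
i=13: T(13,1)=0+12·39916800=479001600 | T(13,2)=39916800+12·120543840=1486442880 | T(13,3)=120543840+12·150917976=1931559552 | T(13,4)=150917976+12·105258076=1414014888
Read c(13,1) = 479001600, c(13,2) = 1486442880, c(13,3) = 1931559552, c(13,4) = 1414014888.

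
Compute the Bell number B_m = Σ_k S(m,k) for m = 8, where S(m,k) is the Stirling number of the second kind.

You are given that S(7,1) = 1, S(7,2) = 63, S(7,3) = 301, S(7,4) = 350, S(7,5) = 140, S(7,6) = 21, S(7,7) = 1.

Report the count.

[8] T[8,1]:1*1+0=1 · T[8,2]:2*63+1=127 · T[8,3]:3*301+63=966 · T[8,4]:4*350+301=1701 · T[8,5]:5*140+350=1050 · T[8,6]:6*21+140=266 · T[8,7]:7*1+21=28 · T[8,8]:8*0+1=1
B_8 = ΣS(8,k) = 1+127+966+1701+1050+266+28+1 = 4140

4140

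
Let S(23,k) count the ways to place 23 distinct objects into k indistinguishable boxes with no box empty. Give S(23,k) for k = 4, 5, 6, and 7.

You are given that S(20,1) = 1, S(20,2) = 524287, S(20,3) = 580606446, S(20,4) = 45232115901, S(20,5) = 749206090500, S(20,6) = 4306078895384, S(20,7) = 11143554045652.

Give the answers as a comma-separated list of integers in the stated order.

@21  (21,2):524287·2+1→1048575, (21,3):580606446·3+524287→1742343625, (21,4):45232115901·4+580606446→181509070050, (21,5):749206090500·5+45232115901→3791262568401, (21,6):4306078895384·6+749206090500→26585679462804, (21,7):11143554045652·7+4306078895384→82310957214948
@22  (22,3):1742343625·3+1048575→5228079450, (22,4):181509070050·4+1742343625→727778623825, (22,5):3791262568401·5+181509070050→19137821912055, (22,6):26585679462804·6+3791262568401→163305339345225, (22,7):82310957214948·7+26585679462804→602762379967440
@23  (23,4):727778623825·4+5228079450→2916342574750, (23,5):19137821912055·5+727778623825→96416888184100, (23,6):163305339345225·6+19137821912055→998969857983405, (23,7):602762379967440·7+163305339345225→4382641999117305
Read S(23,4) = 2916342574750, S(23,5) = 96416888184100, S(23,6) = 998969857983405, S(23,7) = 4382641999117305.

2916342574750, 96416888184100, 998969857983405, 4382641999117305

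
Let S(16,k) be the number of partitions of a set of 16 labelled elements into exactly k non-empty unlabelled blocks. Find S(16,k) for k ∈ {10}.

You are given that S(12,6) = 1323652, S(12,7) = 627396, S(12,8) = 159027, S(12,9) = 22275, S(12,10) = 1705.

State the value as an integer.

r13: T_13,7=7×627396+1323652=5715424; T_13,8=8×159027+627396=1899612; T_13,9=9×22275+159027=359502; T_13,10=10×1705+22275=39325
r14: T_14,8=8×1899612+5715424=20912320; T_14,9=9×359502+1899612=5135130; T_14,10=10×39325+359502=752752
r15: T_15,9=9×5135130+20912320=67128490; T_15,10=10×752752+5135130=12662650
r16: T_16,10=10×12662650+67128490=193754990
Read S(16,10) = 193754990.

193754990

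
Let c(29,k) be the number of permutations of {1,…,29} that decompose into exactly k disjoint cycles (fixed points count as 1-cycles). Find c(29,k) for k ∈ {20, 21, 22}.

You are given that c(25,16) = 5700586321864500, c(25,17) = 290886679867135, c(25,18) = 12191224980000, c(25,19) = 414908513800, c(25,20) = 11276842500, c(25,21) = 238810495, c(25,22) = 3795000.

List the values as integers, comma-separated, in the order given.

row 26: T[26][17]=25·290886679867135+5700586321864500=12972753318542875  T[26][18]=25·12191224980000+290886679867135=595667304367135  T[26][19]=25·414908513800+12191224980000=22563937825000  T[26][20]=25·11276842500+414908513800=696829576300  T[26][21]=25·238810495+11276842500=17247104875  T[26][22]=25·3795000+238810495=333685495
row 27: T[27][18]=26·595667304367135+12972753318542875=28460103232088385  T[27][19]=26·22563937825000+595667304367135=1182329687817135  T[27][20]=26·696829576300+22563937825000=40681506808800  T[27][21]=26·17247104875+696829576300=1145254303050  T[27][22]=26·333685495+17247104875=25922927745
row 28: T[28][19]=27·1182329687817135+28460103232088385=60383004803151030  T[28][20]=27·40681506808800+1182329687817135=2280730371654735  T[28][21]=27·1145254303050+40681506808800=71603372991150  T[28][22]=27·25922927745+1145254303050=1845173352165
row 29: T[29][20]=28·2280730371654735+60383004803151030=124243455209483610  T[29][21]=28·71603372991150+2280730371654735=4285624815406935  T[29][22]=28·1845173352165+71603372991150=123268226851770
Read c(29,20) = 124243455209483610, c(29,21) = 4285624815406935, c(29,22) = 123268226851770.

124243455209483610, 4285624815406935, 123268226851770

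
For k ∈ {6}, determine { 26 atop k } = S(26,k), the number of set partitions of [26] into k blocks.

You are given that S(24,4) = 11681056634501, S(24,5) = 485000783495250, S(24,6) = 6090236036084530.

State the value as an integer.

row 25: T[25][5]=5·485000783495250+11681056634501=2436684974110751  T[25][6]=6·6090236036084530+485000783495250=37026417000002430
row 26: T[26][6]=6·37026417000002430+2436684974110751=224595186974125331
Read S(26,6) = 224595186974125331.

224595186974125331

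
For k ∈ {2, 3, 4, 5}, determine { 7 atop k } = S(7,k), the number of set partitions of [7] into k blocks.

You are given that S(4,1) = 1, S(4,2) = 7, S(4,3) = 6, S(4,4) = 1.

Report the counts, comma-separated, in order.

i=5: T(5,1)=0+1·1=1 | T(5,2)=1+2·7=15 | T(5,3)=7+3·6=25 | T(5,4)=6+4·1=10 | T(5,5)=1+5·0=1
i=6: T(6,1)=0+1·1=1 | T(6,2)=1+2·15=31 | T(6,3)=15+3·25=90 | T(6,4)=25+4·10=65 | T(6,5)=10+5·1=15
i=7: T(7,2)=1+2·31=63 | T(7,3)=31+3·90=301 | T(7,4)=90+4·65=350 | T(7,5)=65+5·15=140
Read S(7,2) = 63, S(7,3) = 301, S(7,4) = 350, S(7,5) = 140.

63, 301, 350, 140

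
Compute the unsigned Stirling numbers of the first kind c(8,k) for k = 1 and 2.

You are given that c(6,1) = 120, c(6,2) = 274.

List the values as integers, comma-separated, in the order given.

5040, 13068

[7] T[7,1]:6*120+0=720 · T[7,2]:6*274+120=1764
[8] T[8,1]:7*720+0=5040 · T[8,2]:7*1764+720=13068
Read c(8,1) = 5040, c(8,2) = 13068.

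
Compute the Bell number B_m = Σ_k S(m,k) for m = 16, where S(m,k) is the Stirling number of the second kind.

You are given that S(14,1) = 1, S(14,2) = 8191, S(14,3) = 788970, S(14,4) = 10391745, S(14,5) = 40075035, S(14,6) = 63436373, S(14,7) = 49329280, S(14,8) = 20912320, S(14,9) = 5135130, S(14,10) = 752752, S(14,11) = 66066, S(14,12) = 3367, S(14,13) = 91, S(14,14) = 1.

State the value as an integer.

10480142147

row 15: T[15][1]=1·1+0=1  T[15][2]=2·8191+1=16383  T[15][3]=3·788970+8191=2375101  T[15][4]=4·10391745+788970=42355950  T[15][5]=5·40075035+10391745=210766920  T[15][6]=6·63436373+40075035=420693273  T[15][7]=7·49329280+63436373=408741333  T[15][8]=8·20912320+49329280=216627840  T[15][9]=9·5135130+20912320=67128490  T[15][10]=10·752752+5135130=12662650  T[15][11]=11·66066+752752=1479478  T[15][12]=12·3367+66066=106470  T[15][13]=13·91+3367=4550  T[15][14]=14·1+91=105  T[15][15]=15·0+1=1
row 16: T[16][1]=1·1+0=1  T[16][2]=2·16383+1=32767  T[16][3]=3·2375101+16383=7141686  T[16][4]=4·42355950+2375101=171798901  T[16][5]=5·210766920+42355950=1096190550  T[16][6]=6·420693273+210766920=2734926558  T[16][7]=7·408741333+420693273=3281882604  T[16][8]=8·216627840+408741333=2141764053  T[16][9]=9·67128490+216627840=820784250  T[16][10]=10·12662650+67128490=193754990  T[16][11]=11·1479478+12662650=28936908  T[16][12]=12·106470+1479478=2757118  T[16][13]=13·4550+106470=165620  T[16][14]=14·105+4550=6020  T[16][15]=15·1+105=120  T[16][16]=16·0+1=1
B_16 = ΣS(16,k) = 1+32767+7141686+171798901+1096190550+2734926558+3281882604+2141764053+820784250+193754990+28936908+2757118+165620+6020+120+1 = 10480142147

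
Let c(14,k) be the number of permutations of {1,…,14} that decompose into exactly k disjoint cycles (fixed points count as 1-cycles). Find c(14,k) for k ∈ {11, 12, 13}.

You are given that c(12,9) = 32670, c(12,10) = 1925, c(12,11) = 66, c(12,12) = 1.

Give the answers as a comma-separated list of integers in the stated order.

r13: T_13,10=12×1925+32670=55770; T_13,11=12×66+1925=2717; T_13,12=12×1+66=78; T_13,13=12×0+1=1
r14: T_14,11=13×2717+55770=91091; T_14,12=13×78+2717=3731; T_14,13=13×1+78=91
Read c(14,11) = 91091, c(14,12) = 3731, c(14,13) = 91.

91091, 3731, 91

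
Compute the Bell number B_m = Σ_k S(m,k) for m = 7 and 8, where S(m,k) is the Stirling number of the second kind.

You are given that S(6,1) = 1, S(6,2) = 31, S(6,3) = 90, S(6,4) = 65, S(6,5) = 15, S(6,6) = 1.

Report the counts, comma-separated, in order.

i=7: T(7,1)=0+1·1=1 | T(7,2)=1+2·31=63 | T(7,3)=31+3·90=301 | T(7,4)=90+4·65=350 | T(7,5)=65+5·15=140 | T(7,6)=15+6·1=21 | T(7,7)=1+7·0=1
i=8: T(8,1)=0+1·1=1 | T(8,2)=1+2·63=127 | T(8,3)=63+3·301=966 | T(8,4)=301+4·350=1701 | T(8,5)=350+5·140=1050 | T(8,6)=140+6·21=266 | T(8,7)=21+7·1=28 | T(8,8)=1+8·0=1
B_7 = ΣS(7,k) = 1+63+301+350+140+21+1 = 877
B_8 = ΣS(8,k) = 1+127+966+1701+1050+266+28+1 = 4140

877, 4140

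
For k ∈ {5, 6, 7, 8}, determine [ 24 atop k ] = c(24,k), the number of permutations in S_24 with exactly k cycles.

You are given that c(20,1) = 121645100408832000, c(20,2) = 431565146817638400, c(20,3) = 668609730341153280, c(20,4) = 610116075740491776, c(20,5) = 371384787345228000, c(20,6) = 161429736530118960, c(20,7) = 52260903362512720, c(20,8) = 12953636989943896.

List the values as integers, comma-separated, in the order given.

row 21: T[21][2]=20·431565146817638400+121645100408832000=8752948036761600000  T[21][3]=20·668609730341153280+431565146817638400=13803759753640704000  T[21][4]=20·610116075740491776+668609730341153280=12870931245150988800  T[21][5]=20·371384787345228000+610116075740491776=8037811822645051776  T[21][6]=20·161429736530118960+371384787345228000=3599979517947607200  T[21][7]=20·52260903362512720+161429736530118960=1206647803780373360  T[21][8]=20·12953636989943896+52260903362512720=311333643161390640
row 22: T[22][3]=21·13803759753640704000+8752948036761600000=298631902863216384000  T[22][4]=21·12870931245150988800+13803759753640704000=284093315901811468800  T[22][5]=21·8037811822645051776+12870931245150988800=181664979520697076096  T[22][6]=21·3599979517947607200+8037811822645051776=83637381699544802976  T[22][7]=21·1206647803780373360+3599979517947607200=28939583397335447760  T[22][8]=21·311333643161390640+1206647803780373360=7744654310169576800
row 23: T[23][4]=22·284093315901811468800+298631902863216384000=6548684852703068697600  T[23][5]=22·181664979520697076096+284093315901811468800=4280722865357147142912  T[23][6]=22·83637381699544802976+181664979520697076096=2021687376910682741568  T[23][7]=22·28939583397335447760+83637381699544802976=720308216440924653696  T[23][8]=22·7744654310169576800+28939583397335447760=199321978221066137360
row 24: T[24][5]=23·4280722865357147142912+6548684852703068697600=105005310755917452984576  T[24][6]=23·2021687376910682741568+4280722865357147142912=50779532534302850198976  T[24][7]=23·720308216440924653696+2021687376910682741568=18588776355051949776576  T[24][8]=23·199321978221066137360+720308216440924653696=5304713715525445812976
Read c(24,5) = 105005310755917452984576, c(24,6) = 50779532534302850198976, c(24,7) = 18588776355051949776576, c(24,8) = 5304713715525445812976.

105005310755917452984576, 50779532534302850198976, 18588776355051949776576, 5304713715525445812976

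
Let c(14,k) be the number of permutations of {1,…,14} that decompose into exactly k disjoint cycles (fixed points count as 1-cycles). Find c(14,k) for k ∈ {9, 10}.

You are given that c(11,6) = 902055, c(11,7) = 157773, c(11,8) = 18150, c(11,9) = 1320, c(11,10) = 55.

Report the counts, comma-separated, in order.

16669653, 1474473

r12: T_12,7=11×157773+902055=2637558; T_12,8=11×18150+157773=357423; T_12,9=11×1320+18150=32670; T_12,10=11×55+1320=1925
r13: T_13,8=12×357423+2637558=6926634; T_13,9=12×32670+357423=749463; T_13,10=12×1925+32670=55770
r14: T_14,9=13×749463+6926634=16669653; T_14,10=13×55770+749463=1474473
Read c(14,9) = 16669653, c(14,10) = 1474473.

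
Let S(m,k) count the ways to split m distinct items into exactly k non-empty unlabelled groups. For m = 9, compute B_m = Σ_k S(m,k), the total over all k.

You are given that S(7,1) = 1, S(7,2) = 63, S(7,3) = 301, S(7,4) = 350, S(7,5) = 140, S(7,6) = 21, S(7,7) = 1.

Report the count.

21147

@8  (8,1):1·1+0→1, (8,2):63·2+1→127, (8,3):301·3+63→966, (8,4):350·4+301→1701, (8,5):140·5+350→1050, (8,6):21·6+140→266, (8,7):1·7+21→28, (8,8):0·8+1→1
@9  (9,1):1·1+0→1, (9,2):127·2+1→255, (9,3):966·3+127→3025, (9,4):1701·4+966→7770, (9,5):1050·5+1701→6951, (9,6):266·6+1050→2646, (9,7):28·7+266→462, (9,8):1·8+28→36, (9,9):0·9+1→1
B_9 = ΣS(9,k) = 1+255+3025+7770+6951+2646+462+36+1 = 21147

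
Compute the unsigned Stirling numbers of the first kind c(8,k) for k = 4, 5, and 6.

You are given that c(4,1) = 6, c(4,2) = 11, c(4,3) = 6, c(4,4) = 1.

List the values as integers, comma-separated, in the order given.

r5: T_5,1=4×6+0=24; T_5,2=4×11+6=50; T_5,3=4×6+11=35; T_5,4=4×1+6=10; T_5,5=4×0+1=1
r6: T_6,2=5×50+24=274; T_6,3=5×35+50=225; T_6,4=5×10+35=85; T_6,5=5×1+10=15; T_6,6=5×0+1=1
r7: T_7,3=6×225+274=1624; T_7,4=6×85+225=735; T_7,5=6×15+85=175; T_7,6=6×1+15=21
r8: T_8,4=7×735+1624=6769; T_8,5=7×175+735=1960; T_8,6=7×21+175=322
Read c(8,4) = 6769, c(8,5) = 1960, c(8,6) = 322.

6769, 1960, 322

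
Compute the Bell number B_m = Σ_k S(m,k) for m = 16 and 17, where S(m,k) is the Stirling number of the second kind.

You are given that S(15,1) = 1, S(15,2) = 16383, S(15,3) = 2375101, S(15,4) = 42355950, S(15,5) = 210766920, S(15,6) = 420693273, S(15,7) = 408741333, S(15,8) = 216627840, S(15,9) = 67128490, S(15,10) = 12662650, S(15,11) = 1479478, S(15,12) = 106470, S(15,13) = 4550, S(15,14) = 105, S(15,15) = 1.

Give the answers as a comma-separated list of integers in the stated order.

10480142147, 82864869804

i=16: T(16,1)=0+1·1=1 | T(16,2)=1+2·16383=32767 | T(16,3)=16383+3·2375101=7141686 | T(16,4)=2375101+4·42355950=171798901 | T(16,5)=42355950+5·210766920=1096190550 | T(16,6)=210766920+6·420693273=2734926558 | T(16,7)=420693273+7·408741333=3281882604 | T(16,8)=408741333+8·216627840=2141764053 | T(16,9)=216627840+9·67128490=820784250 | T(16,10)=67128490+10·12662650=193754990 | T(16,11)=12662650+11·1479478=28936908 | T(16,12)=1479478+12·106470=2757118 | T(16,13)=106470+13·4550=165620 | T(16,14)=4550+14·105=6020 | T(16,15)=105+15·1=120 | T(16,16)=1+16·0=1
i=17: T(17,1)=0+1·1=1 | T(17,2)=1+2·32767=65535 | T(17,3)=32767+3·7141686=21457825 | T(17,4)=7141686+4·171798901=694337290 | T(17,5)=171798901+5·1096190550=5652751651 | T(17,6)=1096190550+6·2734926558=17505749898 | T(17,7)=2734926558+7·3281882604=25708104786 | T(17,8)=3281882604+8·2141764053=20415995028 | T(17,9)=2141764053+9·820784250=9528822303 | T(17,10)=820784250+10·193754990=2758334150 | T(17,11)=193754990+11·28936908=512060978 | T(17,12)=28936908+12·2757118=62022324 | T(17,13)=2757118+13·165620=4910178 | T(17,14)=165620+14·6020=249900 | T(17,15)=6020+15·120=7820 | T(17,16)=120+16·1=136 | T(17,17)=1+17·0=1
B_16 = ΣS(16,k) = 1+32767+7141686+171798901+1096190550+2734926558+3281882604+2141764053+820784250+193754990+28936908+2757118+165620+6020+120+1 = 10480142147
B_17 = ΣS(17,k) = 1+65535+21457825+694337290+5652751651+17505749898+25708104786+20415995028+9528822303+2758334150+512060978+62022324+4910178+249900+7820+136+1 = 82864869804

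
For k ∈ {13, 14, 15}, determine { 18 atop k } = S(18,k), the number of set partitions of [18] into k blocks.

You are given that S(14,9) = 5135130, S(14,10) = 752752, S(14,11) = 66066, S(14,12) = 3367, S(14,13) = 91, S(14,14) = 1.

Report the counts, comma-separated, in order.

r15: T_15,10=10×752752+5135130=12662650; T_15,11=11×66066+752752=1479478; T_15,12=12×3367+66066=106470; T_15,13=13×91+3367=4550; T_15,14=14×1+91=105; T_15,15=15×0+1=1
r16: T_16,11=11×1479478+12662650=28936908; T_16,12=12×106470+1479478=2757118; T_16,13=13×4550+106470=165620; T_16,14=14×105+4550=6020; T_16,15=15×1+105=120
r17: T_17,12=12×2757118+28936908=62022324; T_17,13=13×165620+2757118=4910178; T_17,14=14×6020+165620=249900; T_17,15=15×120+6020=7820
r18: T_18,13=13×4910178+62022324=125854638; T_18,14=14×249900+4910178=8408778; T_18,15=15×7820+249900=367200
Read S(18,13) = 125854638, S(18,14) = 8408778, S(18,15) = 367200.

125854638, 8408778, 367200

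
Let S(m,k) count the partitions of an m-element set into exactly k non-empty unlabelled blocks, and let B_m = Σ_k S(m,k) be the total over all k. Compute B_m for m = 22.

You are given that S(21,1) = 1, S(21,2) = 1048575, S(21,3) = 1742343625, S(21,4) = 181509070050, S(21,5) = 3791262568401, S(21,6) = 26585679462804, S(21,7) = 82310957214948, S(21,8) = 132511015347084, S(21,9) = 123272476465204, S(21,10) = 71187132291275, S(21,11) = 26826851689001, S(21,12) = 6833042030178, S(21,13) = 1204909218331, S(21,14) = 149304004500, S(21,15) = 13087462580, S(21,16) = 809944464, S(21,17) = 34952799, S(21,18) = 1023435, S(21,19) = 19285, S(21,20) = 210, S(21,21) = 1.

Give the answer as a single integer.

[22] T[22,1]:1*1+0=1 · T[22,2]:2*1048575+1=2097151 · T[22,3]:3*1742343625+1048575=5228079450 · T[22,4]:4*181509070050+1742343625=727778623825 · T[22,5]:5*3791262568401+181509070050=19137821912055 · T[22,6]:6*26585679462804+3791262568401=163305339345225 · T[22,7]:7*82310957214948+26585679462804=602762379967440 · T[22,8]:8*132511015347084+82310957214948=1142399079991620 · T[22,9]:9*123272476465204+132511015347084=1241963303533920 · T[22,10]:10*71187132291275+123272476465204=835143799377954 · T[22,11]:11*26826851689001+71187132291275=366282500870286 · T[22,12]:12*6833042030178+26826851689001=108823356051137 · T[22,13]:13*1204909218331+6833042030178=22496861868481 · T[22,14]:14*149304004500+1204909218331=3295165281331 · T[22,15]:15*13087462580+149304004500=345615943200 · T[22,16]:16*809944464+13087462580=26046574004 · T[22,17]:17*34952799+809944464=1404142047 · T[22,18]:18*1023435+34952799=53374629 · T[22,19]:19*19285+1023435=1389850 · T[22,20]:20*210+19285=23485 · T[22,21]:21*1+210=231 · T[22,22]:22*0+1=1
B_22 = ΣS(22,k) = 1+2097151+5228079450+727778623825+19137821912055+163305339345225+602762379967440+1142399079991620+1241963303533920+835143799377954+366282500870286+108823356051137+22496861868481+3295165281331+345615943200+26046574004+1404142047+53374629+1389850+23485+231+1 = 4506715738447323

4506715738447323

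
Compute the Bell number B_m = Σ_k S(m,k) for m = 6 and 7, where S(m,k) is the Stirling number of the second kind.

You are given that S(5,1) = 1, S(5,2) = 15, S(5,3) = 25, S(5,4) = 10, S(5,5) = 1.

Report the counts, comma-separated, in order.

[6] T[6,1]:1*1+0=1 · T[6,2]:2*15+1=31 · T[6,3]:3*25+15=90 · T[6,4]:4*10+25=65 · T[6,5]:5*1+10=15 · T[6,6]:6*0+1=1
[7] T[7,1]:1*1+0=1 · T[7,2]:2*31+1=63 · T[7,3]:3*90+31=301 · T[7,4]:4*65+90=350 · T[7,5]:5*15+65=140 · T[7,6]:6*1+15=21 · T[7,7]:7*0+1=1
B_6 = ΣS(6,k) = 1+31+90+65+15+1 = 203
B_7 = ΣS(7,k) = 1+63+301+350+140+21+1 = 877

203, 877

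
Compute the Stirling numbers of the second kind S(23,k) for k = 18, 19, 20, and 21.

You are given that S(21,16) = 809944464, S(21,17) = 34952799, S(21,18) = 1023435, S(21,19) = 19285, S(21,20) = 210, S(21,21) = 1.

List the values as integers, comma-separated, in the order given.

r22: T_22,17=17×34952799+809944464=1404142047; T_22,18=18×1023435+34952799=53374629; T_22,19=19×19285+1023435=1389850; T_22,20=20×210+19285=23485; T_22,21=21×1+210=231
r23: T_23,18=18×53374629+1404142047=2364885369; T_23,19=19×1389850+53374629=79781779; T_23,20=20×23485+1389850=1859550; T_23,21=21×231+23485=28336
Read S(23,18) = 2364885369, S(23,19) = 79781779, S(23,20) = 1859550, S(23,21) = 28336.

2364885369, 79781779, 1859550, 28336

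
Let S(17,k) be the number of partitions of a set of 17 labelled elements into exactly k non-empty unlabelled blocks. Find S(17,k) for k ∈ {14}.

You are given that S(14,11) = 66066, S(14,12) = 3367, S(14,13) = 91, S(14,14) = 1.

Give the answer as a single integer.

249900

[15] T[15,12]:12*3367+66066=106470 · T[15,13]:13*91+3367=4550 · T[15,14]:14*1+91=105
[16] T[16,13]:13*4550+106470=165620 · T[16,14]:14*105+4550=6020
[17] T[17,14]:14*6020+165620=249900
Read S(17,14) = 249900.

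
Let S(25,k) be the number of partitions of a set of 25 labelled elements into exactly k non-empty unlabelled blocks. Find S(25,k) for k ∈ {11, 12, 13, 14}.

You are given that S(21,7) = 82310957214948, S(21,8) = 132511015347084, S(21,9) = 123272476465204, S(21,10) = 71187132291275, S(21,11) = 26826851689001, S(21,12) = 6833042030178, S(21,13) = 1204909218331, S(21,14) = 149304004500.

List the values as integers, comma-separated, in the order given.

r22: T_22,8=8×132511015347084+82310957214948=1142399079991620; T_22,9=9×123272476465204+132511015347084=1241963303533920; T_22,10=10×71187132291275+123272476465204=835143799377954; T_22,11=11×26826851689001+71187132291275=366282500870286; T_22,12=12×6833042030178+26826851689001=108823356051137; T_22,13=13×1204909218331+6833042030178=22496861868481; T_22,14=14×149304004500+1204909218331=3295165281331
r23: T_23,9=9×1241963303533920+1142399079991620=12320068811796900; T_23,10=10×835143799377954+1241963303533920=9593401297313460; T_23,11=11×366282500870286+835143799377954=4864251308951100; T_23,12=12×108823356051137+366282500870286=1672162773483930; T_23,13=13×22496861868481+108823356051137=401282560341390; T_23,14=14×3295165281331+22496861868481=68629175807115
r24: T_24,10=10×9593401297313460+12320068811796900=108254081784931500; T_24,11=11×4864251308951100+9593401297313460=63100165695775560; T_24,12=12×1672162773483930+4864251308951100=24930204590758260; T_24,13=13×401282560341390+1672162773483930=6888836057922000; T_24,14=14×68629175807115+401282560341390=1362091021641000
r25: T_25,11=11×63100165695775560+108254081784931500=802355904438462660; T_25,12=12×24930204590758260+63100165695775560=362262620784874680; T_25,13=13×6888836057922000+24930204590758260=114485073343744260; T_25,14=14×1362091021641000+6888836057922000=25958110360896000
Read S(25,11) = 802355904438462660, S(25,12) = 362262620784874680, S(25,13) = 114485073343744260, S(25,14) = 25958110360896000.

802355904438462660, 362262620784874680, 114485073343744260, 25958110360896000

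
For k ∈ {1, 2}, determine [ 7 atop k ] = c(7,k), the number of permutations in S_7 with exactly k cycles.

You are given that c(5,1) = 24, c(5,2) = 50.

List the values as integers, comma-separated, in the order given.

720, 1764

row 6: T[6][1]=5·24+0=120  T[6][2]=5·50+24=274
row 7: T[7][1]=6·120+0=720  T[7][2]=6·274+120=1764
Read c(7,1) = 720, c(7,2) = 1764.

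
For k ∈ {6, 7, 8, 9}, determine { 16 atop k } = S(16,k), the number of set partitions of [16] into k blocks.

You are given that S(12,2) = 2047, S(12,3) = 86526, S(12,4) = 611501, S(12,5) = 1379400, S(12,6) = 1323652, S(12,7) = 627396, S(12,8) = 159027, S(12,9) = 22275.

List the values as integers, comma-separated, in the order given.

2734926558, 3281882604, 2141764053, 820784250

row 13: T[13][3]=3·86526+2047=261625  T[13][4]=4·611501+86526=2532530  T[13][5]=5·1379400+611501=7508501  T[13][6]=6·1323652+1379400=9321312  T[13][7]=7·627396+1323652=5715424  T[13][8]=8·159027+627396=1899612  T[13][9]=9·22275+159027=359502
row 14: T[14][4]=4·2532530+261625=10391745  T[14][5]=5·7508501+2532530=40075035  T[14][6]=6·9321312+7508501=63436373  T[14][7]=7·5715424+9321312=49329280  T[14][8]=8·1899612+5715424=20912320  T[14][9]=9·359502+1899612=5135130
row 15: T[15][5]=5·40075035+10391745=210766920  T[15][6]=6·63436373+40075035=420693273  T[15][7]=7·49329280+63436373=408741333  T[15][8]=8·20912320+49329280=216627840  T[15][9]=9·5135130+20912320=67128490
row 16: T[16][6]=6·420693273+210766920=2734926558  T[16][7]=7·408741333+420693273=3281882604  T[16][8]=8·216627840+408741333=2141764053  T[16][9]=9·67128490+216627840=820784250
Read S(16,6) = 2734926558, S(16,7) = 3281882604, S(16,8) = 2141764053, S(16,9) = 820784250.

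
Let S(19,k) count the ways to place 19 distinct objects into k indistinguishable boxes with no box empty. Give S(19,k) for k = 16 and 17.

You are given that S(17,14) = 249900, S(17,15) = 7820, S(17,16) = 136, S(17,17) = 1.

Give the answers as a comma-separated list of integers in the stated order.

@18  (18,15):7820·15+249900→367200, (18,16):136·16+7820→9996, (18,17):1·17+136→153
@19  (19,16):9996·16+367200→527136, (19,17):153·17+9996→12597
Read S(19,16) = 527136, S(19,17) = 12597.

527136, 12597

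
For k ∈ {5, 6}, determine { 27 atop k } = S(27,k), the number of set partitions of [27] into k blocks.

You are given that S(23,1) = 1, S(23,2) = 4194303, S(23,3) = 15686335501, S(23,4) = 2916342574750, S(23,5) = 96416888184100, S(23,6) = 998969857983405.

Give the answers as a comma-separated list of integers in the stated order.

61338207158409090, 1359801318005044551

r24: T_24,2=2×4194303+1=8388607; T_24,3=3×15686335501+4194303=47063200806; T_24,4=4×2916342574750+15686335501=11681056634501; T_24,5=5×96416888184100+2916342574750=485000783495250; T_24,6=6×998969857983405+96416888184100=6090236036084530
r25: T_25,3=3×47063200806+8388607=141197991025; T_25,4=4×11681056634501+47063200806=46771289738810; T_25,5=5×485000783495250+11681056634501=2436684974110751; T_25,6=6×6090236036084530+485000783495250=37026417000002430
r26: T_26,4=4×46771289738810+141197991025=187226356946265; T_26,5=5×2436684974110751+46771289738810=12230196160292565; T_26,6=6×37026417000002430+2436684974110751=224595186974125331
r27: T_27,5=5×12230196160292565+187226356946265=61338207158409090; T_27,6=6×224595186974125331+12230196160292565=1359801318005044551
Read S(27,5) = 61338207158409090, S(27,6) = 1359801318005044551.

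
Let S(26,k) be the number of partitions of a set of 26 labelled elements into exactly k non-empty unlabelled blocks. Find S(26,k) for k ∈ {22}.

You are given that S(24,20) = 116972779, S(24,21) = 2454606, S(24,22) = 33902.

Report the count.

238929405

[25] T[25,21]:21*2454606+116972779=168519505 · T[25,22]:22*33902+2454606=3200450
[26] T[26,22]:22*3200450+168519505=238929405
Read S(26,22) = 238929405.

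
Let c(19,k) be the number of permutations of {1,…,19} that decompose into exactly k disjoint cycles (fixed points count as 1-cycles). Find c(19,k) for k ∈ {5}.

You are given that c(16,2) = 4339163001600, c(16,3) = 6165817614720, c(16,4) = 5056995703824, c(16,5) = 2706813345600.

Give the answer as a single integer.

17950712280921504

row 17: T[17][3]=16·6165817614720+4339163001600=102992244837120  T[17][4]=16·5056995703824+6165817614720=87077748875904  T[17][5]=16·2706813345600+5056995703824=48366009233424
row 18: T[18][4]=17·87077748875904+102992244837120=1583313975727488  T[18][5]=17·48366009233424+87077748875904=909299905844112
row 19: T[19][5]=18·909299905844112+1583313975727488=17950712280921504
Read c(19,5) = 17950712280921504.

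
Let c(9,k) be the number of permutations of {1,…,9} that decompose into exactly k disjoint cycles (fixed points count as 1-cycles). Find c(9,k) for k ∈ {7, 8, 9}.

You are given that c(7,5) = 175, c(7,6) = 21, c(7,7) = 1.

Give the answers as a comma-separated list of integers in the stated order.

i=8: T(8,6)=175+7·21=322 | T(8,7)=21+7·1=28 | T(8,8)=1+7·0=1
i=9: T(9,7)=322+8·28=546 | T(9,8)=28+8·1=36 | T(9,9)=1+8·0=1
Read c(9,7) = 546, c(9,8) = 36, c(9,9) = 1.

546, 36, 1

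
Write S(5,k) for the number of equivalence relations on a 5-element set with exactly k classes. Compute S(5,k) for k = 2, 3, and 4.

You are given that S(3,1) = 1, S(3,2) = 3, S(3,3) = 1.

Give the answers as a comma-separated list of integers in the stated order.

15, 25, 10

i=4: T(4,1)=0+1·1=1 | T(4,2)=1+2·3=7 | T(4,3)=3+3·1=6 | T(4,4)=1+4·0=1
i=5: T(5,2)=1+2·7=15 | T(5,3)=7+3·6=25 | T(5,4)=6+4·1=10
Read S(5,2) = 15, S(5,3) = 25, S(5,4) = 10.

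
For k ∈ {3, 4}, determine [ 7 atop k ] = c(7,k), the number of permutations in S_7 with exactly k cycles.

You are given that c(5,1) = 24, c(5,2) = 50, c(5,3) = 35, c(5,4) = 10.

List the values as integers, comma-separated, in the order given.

1624, 735

[6] T[6,2]:5*50+24=274 · T[6,3]:5*35+50=225 · T[6,4]:5*10+35=85
[7] T[7,3]:6*225+274=1624 · T[7,4]:6*85+225=735
Read c(7,3) = 1624, c(7,4) = 735.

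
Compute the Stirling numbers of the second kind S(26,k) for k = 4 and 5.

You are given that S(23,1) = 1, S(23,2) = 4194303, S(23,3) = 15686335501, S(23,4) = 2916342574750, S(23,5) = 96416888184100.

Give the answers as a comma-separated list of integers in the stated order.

@24  (24,2):4194303·2+1→8388607, (24,3):15686335501·3+4194303→47063200806, (24,4):2916342574750·4+15686335501→11681056634501, (24,5):96416888184100·5+2916342574750→485000783495250
@25  (25,3):47063200806·3+8388607→141197991025, (25,4):11681056634501·4+47063200806→46771289738810, (25,5):485000783495250·5+11681056634501→2436684974110751
@26  (26,4):46771289738810·4+141197991025→187226356946265, (26,5):2436684974110751·5+46771289738810→12230196160292565
Read S(26,4) = 187226356946265, S(26,5) = 12230196160292565.

187226356946265, 12230196160292565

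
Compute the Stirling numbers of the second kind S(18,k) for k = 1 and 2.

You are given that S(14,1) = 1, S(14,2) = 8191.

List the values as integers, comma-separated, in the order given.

1, 131071

i=15: T(15,1)=0+1·1=1 | T(15,2)=1+2·8191=16383
i=16: T(16,1)=0+1·1=1 | T(16,2)=1+2·16383=32767
i=17: T(17,1)=0+1·1=1 | T(17,2)=1+2·32767=65535
i=18: T(18,1)=0+1·1=1 | T(18,2)=1+2·65535=131071
Read S(18,1) = 1, S(18,2) = 131071.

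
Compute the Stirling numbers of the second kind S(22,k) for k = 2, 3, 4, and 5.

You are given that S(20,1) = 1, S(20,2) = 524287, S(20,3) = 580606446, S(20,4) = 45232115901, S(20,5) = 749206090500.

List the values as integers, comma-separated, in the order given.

2097151, 5228079450, 727778623825, 19137821912055

r21: T_21,1=1×1+0=1; T_21,2=2×524287+1=1048575; T_21,3=3×580606446+524287=1742343625; T_21,4=4×45232115901+580606446=181509070050; T_21,5=5×749206090500+45232115901=3791262568401
r22: T_22,2=2×1048575+1=2097151; T_22,3=3×1742343625+1048575=5228079450; T_22,4=4×181509070050+1742343625=727778623825; T_22,5=5×3791262568401+181509070050=19137821912055
Read S(22,2) = 2097151, S(22,3) = 5228079450, S(22,4) = 727778623825, S(22,5) = 19137821912055.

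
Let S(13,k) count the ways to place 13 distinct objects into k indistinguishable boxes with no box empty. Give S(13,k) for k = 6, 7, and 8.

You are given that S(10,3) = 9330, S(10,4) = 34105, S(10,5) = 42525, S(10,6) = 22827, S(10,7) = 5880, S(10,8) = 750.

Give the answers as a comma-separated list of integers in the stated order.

i=11: T(11,4)=9330+4·34105=145750 | T(11,5)=34105+5·42525=246730 | T(11,6)=42525+6·22827=179487 | T(11,7)=22827+7·5880=63987 | T(11,8)=5880+8·750=11880
i=12: T(12,5)=145750+5·246730=1379400 | T(12,6)=246730+6·179487=1323652 | T(12,7)=179487+7·63987=627396 | T(12,8)=63987+8·11880=159027
i=13: T(13,6)=1379400+6·1323652=9321312 | T(13,7)=1323652+7·627396=5715424 | T(13,8)=627396+8·159027=1899612
Read S(13,6) = 9321312, S(13,7) = 5715424, S(13,8) = 1899612.

9321312, 5715424, 1899612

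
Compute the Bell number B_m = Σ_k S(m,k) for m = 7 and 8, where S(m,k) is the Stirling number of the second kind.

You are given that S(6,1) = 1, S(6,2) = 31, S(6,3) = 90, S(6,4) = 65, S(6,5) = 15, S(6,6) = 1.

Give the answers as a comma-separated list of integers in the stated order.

877, 4140

row 7: T[7][1]=1·1+0=1  T[7][2]=2·31+1=63  T[7][3]=3·90+31=301  T[7][4]=4·65+90=350  T[7][5]=5·15+65=140  T[7][6]=6·1+15=21  T[7][7]=7·0+1=1
row 8: T[8][1]=1·1+0=1  T[8][2]=2·63+1=127  T[8][3]=3·301+63=966  T[8][4]=4·350+301=1701  T[8][5]=5·140+350=1050  T[8][6]=6·21+140=266  T[8][7]=7·1+21=28  T[8][8]=8·0+1=1
B_7 = ΣS(7,k) = 1+63+301+350+140+21+1 = 877
B_8 = ΣS(8,k) = 1+127+966+1701+1050+266+28+1 = 4140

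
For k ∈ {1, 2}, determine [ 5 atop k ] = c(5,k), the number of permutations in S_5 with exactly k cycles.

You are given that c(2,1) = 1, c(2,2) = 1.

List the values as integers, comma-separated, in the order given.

24, 50

row 3: T[3][1]=2·1+0=2  T[3][2]=2·1+1=3
row 4: T[4][1]=3·2+0=6  T[4][2]=3·3+2=11
row 5: T[5][1]=4·6+0=24  T[5][2]=4·11+6=50
Read c(5,1) = 24, c(5,2) = 50.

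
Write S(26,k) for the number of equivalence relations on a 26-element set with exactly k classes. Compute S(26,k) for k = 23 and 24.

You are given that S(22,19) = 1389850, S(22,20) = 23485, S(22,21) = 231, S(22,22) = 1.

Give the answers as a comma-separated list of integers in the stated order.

4126200, 47450

[23] T[23,20]:20*23485+1389850=1859550 · T[23,21]:21*231+23485=28336 · T[23,22]:22*1+231=253 · T[23,23]:23*0+1=1
[24] T[24,21]:21*28336+1859550=2454606 · T[24,22]:22*253+28336=33902 · T[24,23]:23*1+253=276 · T[24,24]:24*0+1=1
[25] T[25,22]:22*33902+2454606=3200450 · T[25,23]:23*276+33902=40250 · T[25,24]:24*1+276=300
[26] T[26,23]:23*40250+3200450=4126200 · T[26,24]:24*300+40250=47450
Read S(26,23) = 4126200, S(26,24) = 47450.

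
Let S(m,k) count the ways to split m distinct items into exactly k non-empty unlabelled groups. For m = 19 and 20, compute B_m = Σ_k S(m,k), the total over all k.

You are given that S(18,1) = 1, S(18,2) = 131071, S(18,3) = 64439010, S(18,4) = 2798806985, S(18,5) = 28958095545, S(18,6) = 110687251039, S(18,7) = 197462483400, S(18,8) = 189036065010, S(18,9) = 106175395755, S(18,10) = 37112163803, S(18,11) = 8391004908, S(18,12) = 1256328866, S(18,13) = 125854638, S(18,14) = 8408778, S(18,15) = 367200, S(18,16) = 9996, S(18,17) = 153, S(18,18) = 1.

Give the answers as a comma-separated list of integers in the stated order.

row 19: T[19][1]=1·1+0=1  T[19][2]=2·131071+1=262143  T[19][3]=3·64439010+131071=193448101  T[19][4]=4·2798806985+64439010=11259666950  T[19][5]=5·28958095545+2798806985=147589284710  T[19][6]=6·110687251039+28958095545=693081601779  T[19][7]=7·197462483400+110687251039=1492924634839  T[19][8]=8·189036065010+197462483400=1709751003480  T[19][9]=9·106175395755+189036065010=1144614626805  T[19][10]=10·37112163803+106175395755=477297033785  T[19][11]=11·8391004908+37112163803=129413217791  T[19][12]=12·1256328866+8391004908=23466951300  T[19][13]=13·125854638+1256328866=2892439160  T[19][14]=14·8408778+125854638=243577530  T[19][15]=15·367200+8408778=13916778  T[19][16]=16·9996+367200=527136  T[19][17]=17·153+9996=12597  T[19][18]=18·1+153=171  T[19][19]=19·0+1=1
row 20: T[20][1]=1·1+0=1  T[20][2]=2·262143+1=524287  T[20][3]=3·193448101+262143=580606446  T[20][4]=4·11259666950+193448101=45232115901  T[20][5]=5·147589284710+11259666950=749206090500  T[20][6]=6·693081601779+147589284710=4306078895384  T[20][7]=7·1492924634839+693081601779=11143554045652  T[20][8]=8·1709751003480+1492924634839=15170932662679  T[20][9]=9·1144614626805+1709751003480=12011282644725  T[20][10]=10·477297033785+1144614626805=5917584964655  T[20][11]=11·129413217791+477297033785=1900842429486  T[20][12]=12·23466951300+129413217791=411016633391  T[20][13]=13·2892439160+23466951300=61068660380  T[20][14]=14·243577530+2892439160=6302524580  T[20][15]=15·13916778+243577530=452329200  T[20][16]=16·527136+13916778=22350954  T[20][17]=17·12597+527136=741285  T[20][18]=18·171+12597=15675  T[20][19]=19·1+171=190  T[20][20]=20·0+1=1
B_19 = ΣS(19,k) = 1+262143+193448101+11259666950+147589284710+693081601779+1492924634839+1709751003480+1144614626805+477297033785+129413217791+23466951300+2892439160+243577530+13916778+527136+12597+171+1 = 5832742205057
B_20 = ΣS(20,k) = 1+524287+580606446+45232115901+749206090500+4306078895384+11143554045652+15170932662679+12011282644725+5917584964655+1900842429486+411016633391+61068660380+6302524580+452329200+22350954+741285+15675+190+1 = 51724158235372

5832742205057, 51724158235372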